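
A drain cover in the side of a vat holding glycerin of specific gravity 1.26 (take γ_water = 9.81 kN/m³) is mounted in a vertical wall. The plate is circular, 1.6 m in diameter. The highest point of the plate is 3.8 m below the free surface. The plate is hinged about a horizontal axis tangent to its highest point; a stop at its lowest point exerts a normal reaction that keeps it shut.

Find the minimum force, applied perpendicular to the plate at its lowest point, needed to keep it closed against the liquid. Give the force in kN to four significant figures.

γ = 1.26 × 9.81 = 12.3606 kN/m³.
The centroid is at the centre, 0.8 m below the top of the plate, so the centroid depth is h_c = 3.8 + 0.8 = 4.6 m.
A = π(0.8)² = 2.01062 m².
Resultant F = γ·h_c·A = 12.3606 × 4.6 × 2.01062 = 114.321 kN.
I_c = πr⁴/4 = π × 0.8⁴/4 = 0.321699 m⁴.
Centre of pressure: y_p = y_c + I_c/(y_c·A) = 4.6 + 0.321699/(4.6 × 2.01062) = 4.6 + 0.0347826 = 4.63478 m along the plane.
The resultant acts 0.8 + 0.0347826 = 0.834783 m (along the plate) below the hinge at the top edge, so the moment about the hinge is M = F × 0.834783 = 114.321 × 0.834783 = 95.4332 kN·m.
A normal force at the bottom, 1.6 m from the hinge, must supply this moment: P = 95.4332/1.6 = 59.6457 kN.

P ≈ 59.65 kN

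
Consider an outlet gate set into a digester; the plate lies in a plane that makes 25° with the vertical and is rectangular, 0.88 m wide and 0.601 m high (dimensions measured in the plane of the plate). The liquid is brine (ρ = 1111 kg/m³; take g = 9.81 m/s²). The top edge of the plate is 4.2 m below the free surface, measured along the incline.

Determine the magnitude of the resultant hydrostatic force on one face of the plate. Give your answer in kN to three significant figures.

γ = ρg = 1111 × 9.81 / 1000 = 10.89891 kN/m³.
The plate makes 25° with the vertical, i.e. θ = 90° − 25° = 65° to the horizontal. Measuring y along the incline from the free-surface line, vertical depth h = y·sinθ with sinθ = 0.906308.
The centroid lies 0.601/2 = 0.3005 m below the top edge, so y_c = 4.2 + 0.3005 = 4.5005 m and h_c = 4.5005 × 0.906308 = 4.07884 m.
A = 0.88 × 0.601 = 0.52888 m².
Resultant F = γ·h_c·A = 10.89891 × 4.07884 × 0.52888 = 23.5113 kN.

F ≈ 23.5 kN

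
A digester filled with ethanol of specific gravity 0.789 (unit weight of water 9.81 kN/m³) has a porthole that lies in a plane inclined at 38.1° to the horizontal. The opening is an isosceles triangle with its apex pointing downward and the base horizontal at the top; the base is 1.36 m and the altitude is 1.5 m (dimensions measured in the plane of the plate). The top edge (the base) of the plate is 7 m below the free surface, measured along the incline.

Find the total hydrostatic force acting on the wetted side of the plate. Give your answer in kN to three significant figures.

γ = 0.789 × 9.81 = 7.74009 kN/m³.
Let θ = 38.1° be the plate's angle to the horizontal; measure y along the incline from where the plane meets the free surface. Vertical depth h = y·sinθ with sinθ = 0.617036.
With the apex down, the centroid sits h/3 = 1.5/3 = 0.5 m below the base (the top edge), so y_c = 7 + 0.5 = 7.5 m and h_c = 7.5 × 0.617036 = 4.62777 m.
A = ½ × 1.36 × 1.5 = 1.02 m².
Resultant F = γ·h_c·A = 7.74009 × 4.62777 × 1.02 = 36.5357 kN.

F ≈ 36.5 kN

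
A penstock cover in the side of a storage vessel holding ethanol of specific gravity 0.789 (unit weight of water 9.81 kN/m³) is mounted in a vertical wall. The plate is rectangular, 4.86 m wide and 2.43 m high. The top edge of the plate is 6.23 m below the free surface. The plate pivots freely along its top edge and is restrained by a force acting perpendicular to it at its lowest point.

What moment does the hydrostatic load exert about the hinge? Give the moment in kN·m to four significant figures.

M ≈ 871.8 kN·m

γ = 0.789 × 9.81 = 7.74009 kN/m³.
The centroid lies 2.43/2 = 1.215 m below the top edge, so the centroid depth is h_c = 6.23 + 1.215 = 7.445 m.
A = 4.86 × 2.43 = 11.8098 m².
Resultant F = γ·h_c·A = 7.74009 × 7.445 × 11.8098 = 680.539 kN.
I_c = b·h³/12 = 4.86 × 2.43³/12 = 5.81131 m⁴.
Centre of pressure: y_p = y_c + I_c/(y_c·A) = 7.445 + 5.81131/(7.445 × 11.8098) = 7.445 + 0.0660947 = 7.51109 m along the plane.
The resultant acts 1.215 + 0.0660947 = 1.28109 m (along the plate) below the hinge at the top edge, so the moment about the hinge is M = F × 1.28109 = 680.539 × 1.28109 = 871.832 kN·m.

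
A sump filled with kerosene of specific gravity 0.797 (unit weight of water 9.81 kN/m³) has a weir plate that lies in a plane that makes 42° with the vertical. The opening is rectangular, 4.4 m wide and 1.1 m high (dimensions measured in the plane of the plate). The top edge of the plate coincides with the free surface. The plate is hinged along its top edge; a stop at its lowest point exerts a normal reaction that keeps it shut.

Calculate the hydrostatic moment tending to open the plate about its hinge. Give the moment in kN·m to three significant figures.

γ = 0.797 × 9.81 = 7.81857 kN/m³.
The plate makes 42° with the vertical, i.e. θ = 90° − 42° = 48° to the horizontal. Measuring y along the incline from the free-surface line, vertical depth h = y·sinθ with sinθ = 0.743145.
The centroid lies 1.1/2 = 0.55 m below the top edge, so y_c = 0.55 m and h_c = 0.55 × 0.743145 = 0.40873 m.
A = 4.4 × 1.1 = 4.84 m².
Resultant F = γ·h_c·A = 7.81857 × 0.40873 × 4.84 = 15.4671 kN.
I_c = b·h³/12 = 4.4 × 1.1³/12 = 0.488033 m⁴.
Centre of pressure: y_p = y_c + I_c/(y_c·A) = 0.55 + 0.488033/(0.55 × 4.84) = 0.55 + 0.183333 = 0.733333 m along the plane.
The resultant acts 0.55 + 0.183333 = 0.733333 m (along the plate) below the hinge at the top edge, so the moment about the hinge is M = F × 0.733333 = 15.4671 × 0.733333 = 11.3425 kN·m.

M ≈ 11.3 kN·m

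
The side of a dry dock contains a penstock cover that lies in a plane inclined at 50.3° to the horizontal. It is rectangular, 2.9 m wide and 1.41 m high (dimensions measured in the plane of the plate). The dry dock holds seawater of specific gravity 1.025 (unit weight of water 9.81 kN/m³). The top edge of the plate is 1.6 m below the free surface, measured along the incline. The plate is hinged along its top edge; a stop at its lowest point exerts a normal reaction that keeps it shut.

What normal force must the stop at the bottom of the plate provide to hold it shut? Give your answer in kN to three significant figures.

γ = 1.025 × 9.81 = 10.05525 kN/m³.
Let θ = 50.3° be the plate's angle to the horizontal; measure y along the incline from where the plane meets the free surface. Vertical depth h = y·sinθ with sinθ = 0.769400.
The centroid lies 1.41/2 = 0.705 m below the top edge, so y_c = 1.6 + 0.705 = 2.305 m and h_c = 2.305 × 0.769400 = 1.77347 m.
A = 2.9 × 1.41 = 4.089 m².
Resultant F = γ·h_c·A = 10.05525 × 1.77347 × 4.089 = 72.9178 kN.
I_c = b·h³/12 = 2.9 × 1.41³/12 = 0.677445 m⁴.
Centre of pressure: y_p = y_c + I_c/(y_c·A) = 2.305 + 0.677445/(2.305 × 4.089) = 2.305 + 0.0718763 = 2.37688 m along the plane.
The resultant acts 0.705 + 0.0718763 = 0.776876 m (along the plate) below the hinge at the top edge, so the moment about the hinge is M = F × 0.776876 = 72.9178 × 0.776876 = 56.6481 kN·m.
A normal force at the bottom, 1.41 m from the hinge, must supply this moment: P = 56.6481/1.41 = 40.176 kN.

P ≈ 40.2 kN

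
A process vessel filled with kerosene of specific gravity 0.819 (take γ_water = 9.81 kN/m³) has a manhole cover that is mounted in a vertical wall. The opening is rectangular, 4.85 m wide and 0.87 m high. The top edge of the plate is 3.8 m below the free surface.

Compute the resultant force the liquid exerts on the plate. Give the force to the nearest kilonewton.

γ = 0.819 × 9.81 = 8.03439 kN/m³.
The centroid lies 0.87/2 = 0.435 m below the top edge, so the centroid depth is h_c = 3.8 + 0.435 = 4.235 m.
A = 4.85 × 0.87 = 4.2195 m².
Resultant F = γ·h_c·A = 8.03439 × 4.235 × 4.2195 = 143.571 kN.

F ≈ 144 kN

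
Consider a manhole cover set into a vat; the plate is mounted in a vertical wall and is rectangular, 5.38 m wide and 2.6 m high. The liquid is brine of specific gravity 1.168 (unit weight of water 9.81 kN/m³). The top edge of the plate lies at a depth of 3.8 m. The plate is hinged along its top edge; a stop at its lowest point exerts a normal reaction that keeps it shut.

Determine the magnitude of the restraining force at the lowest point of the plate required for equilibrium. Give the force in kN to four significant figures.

P ≈ 443.4 kN

γ = 1.168 × 9.81 = 11.45808 kN/m³.
The centroid lies 2.6/2 = 1.3 m below the top edge, so the centroid depth is h_c = 3.8 + 1.3 = 5.1 m.
A = 5.38 × 2.6 = 13.988 m².
Resultant F = γ·h_c·A = 11.45808 × 5.1 × 13.988 = 817.406 kN.
I_c = b·h³/12 = 5.38 × 2.6³/12 = 7.87991 m⁴.
Centre of pressure: y_p = y_c + I_c/(y_c·A) = 5.1 + 7.87991/(5.1 × 13.988) = 5.1 + 0.110458 = 5.21046 m along the plane.
The resultant acts 1.3 + 0.110458 = 1.41046 m (along the plate) below the hinge at the top edge, so the moment about the hinge is M = F × 1.41046 = 817.406 × 1.41046 = 1152.92 kN·m.
A normal force at the bottom, 2.6 m from the hinge, must supply this moment: P = 1152.92/2.6 = 443.431 kN.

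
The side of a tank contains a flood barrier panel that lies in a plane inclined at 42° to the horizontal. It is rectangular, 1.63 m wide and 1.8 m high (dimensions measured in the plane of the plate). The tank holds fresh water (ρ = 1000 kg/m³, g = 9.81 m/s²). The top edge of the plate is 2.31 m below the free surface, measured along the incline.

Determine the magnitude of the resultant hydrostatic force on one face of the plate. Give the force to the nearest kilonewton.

F ≈ 62 kN

γ = ρg = 1000 × 9.81 = 9810 N/m³ = 9.81 kN/m³.
Let θ = 42° be the plate's angle to the horizontal; measure y along the incline from where the plane meets the free surface. Vertical depth h = y·sinθ with sinθ = 0.669131.
The centroid lies 1.8/2 = 0.9 m below the top edge, so y_c = 2.31 + 0.9 = 3.21 m and h_c = 3.21 × 0.669131 = 2.14791 m.
A = 1.63 × 1.8 = 2.934 m².
Resultant F = γ·h_c·A = 9.81 × 2.14791 × 2.934 = 61.8223 kN.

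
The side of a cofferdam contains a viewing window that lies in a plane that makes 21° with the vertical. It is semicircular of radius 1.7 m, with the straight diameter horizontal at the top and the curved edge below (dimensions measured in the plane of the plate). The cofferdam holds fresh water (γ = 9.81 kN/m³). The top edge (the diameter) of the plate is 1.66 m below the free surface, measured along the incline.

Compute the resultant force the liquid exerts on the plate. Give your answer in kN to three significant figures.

γ = 9.81 kN/m³.
The plate makes 21° with the vertical, i.e. θ = 90° − 21° = 69° to the horizontal. Measuring y along the incline from the free-surface line, vertical depth h = y·sinθ with sinθ = 0.933580.
The centroid of a semicircle lies 4r/(3π) = 0.721502 m from the diameter, here below the top edge, so y_c = 1.66 + 0.721502 = 2.3815 m and h_c = 2.3815 × 0.933580 = 2.22332 m.
A = πr²/2 = π × 1.7²/2 = 4.5396 m².
Resultant F = γ·h_c·A = 9.81 × 2.22332 × 4.5396 = 99.0122 kN.

F ≈ 99.0 kN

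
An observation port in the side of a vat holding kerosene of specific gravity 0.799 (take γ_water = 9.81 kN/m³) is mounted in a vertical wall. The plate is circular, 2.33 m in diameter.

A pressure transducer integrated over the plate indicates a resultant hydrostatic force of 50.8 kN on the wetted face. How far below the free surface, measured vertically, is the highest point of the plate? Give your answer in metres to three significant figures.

d_top ≈ 0.355 m

γ = 0.799 × 9.81 = 7.83819 kN/m³.
A = π(1.165)² = 4.26385 m².
From F = γ·h_c·A, the centroid depth is h_c = 50.8/(7.83819 × 4.26385) = 1.52001 m.
The centroid is at the centre, 1.165 m below the top of the plate, so the highest point sits at h_top = 1.52001 − 1.165 = 0.35501 m below the surface.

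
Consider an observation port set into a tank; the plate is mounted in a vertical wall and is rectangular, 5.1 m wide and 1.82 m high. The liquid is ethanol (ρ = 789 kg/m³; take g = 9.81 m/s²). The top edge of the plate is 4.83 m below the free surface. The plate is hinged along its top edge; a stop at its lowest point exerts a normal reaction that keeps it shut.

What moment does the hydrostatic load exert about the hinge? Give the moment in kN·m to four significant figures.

M ≈ 395.1 kN·m

γ = ρg = 789 × 9.81 / 1000 = 7.74009 kN/m³.
The centroid lies 1.82/2 = 0.91 m below the top edge, so the centroid depth is h_c = 4.83 + 0.91 = 5.74 m.
A = 5.1 × 1.82 = 9.282 m².
Resultant F = γ·h_c·A = 7.74009 × 5.74 × 9.282 = 412.382 kN.
I_c = b·h³/12 = 5.1 × 1.82³/12 = 2.56214 m⁴.
Centre of pressure: y_p = y_c + I_c/(y_c·A) = 5.74 + 2.56214/(5.74 × 9.282) = 5.74 + 0.0480894 = 5.78809 m along the plane.
The resultant acts 0.91 + 0.0480894 = 0.958089 m (along the plate) below the hinge at the top edge, so the moment about the hinge is M = F × 0.958089 = 412.382 × 0.958089 = 395.099 kN·m.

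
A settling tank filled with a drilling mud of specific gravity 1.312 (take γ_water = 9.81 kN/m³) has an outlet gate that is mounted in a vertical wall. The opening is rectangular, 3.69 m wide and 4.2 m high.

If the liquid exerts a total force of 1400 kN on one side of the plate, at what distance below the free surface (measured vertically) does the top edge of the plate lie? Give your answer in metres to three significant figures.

d_top ≈ 4.92 m

γ = 1.312 × 9.81 = 12.87072 kN/m³.
A = 3.69 × 4.2 = 15.498 m².
From F = γ·h_c·A, the centroid depth is h_c = 1400/(12.87072 × 15.498) = 7.01858 m.
The centroid lies 4.2/2 = 2.1 m below the top edge, so the top edge sits at h_top = 7.01858 − 2.1 = 4.91858 m below the surface.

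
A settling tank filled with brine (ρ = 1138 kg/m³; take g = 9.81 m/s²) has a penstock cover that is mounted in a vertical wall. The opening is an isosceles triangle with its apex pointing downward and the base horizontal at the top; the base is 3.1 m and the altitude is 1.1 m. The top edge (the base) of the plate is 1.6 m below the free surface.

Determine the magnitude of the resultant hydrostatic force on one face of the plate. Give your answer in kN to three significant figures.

F ≈ 37.4 kN

γ = ρg = 1138 × 9.81 / 1000 = 11.16378 kN/m³.
With the apex down, the centroid sits h/3 = 1.1/3 = 0.366667 m below the base (the top edge), so the centroid depth is h_c = 1.6 + 0.366667 = 1.96667 m.
A = ½ × 3.1 × 1.1 = 1.705 m².
Resultant F = γ·h_c·A = 11.16378 × 1.96667 × 1.705 = 37.4341 kN.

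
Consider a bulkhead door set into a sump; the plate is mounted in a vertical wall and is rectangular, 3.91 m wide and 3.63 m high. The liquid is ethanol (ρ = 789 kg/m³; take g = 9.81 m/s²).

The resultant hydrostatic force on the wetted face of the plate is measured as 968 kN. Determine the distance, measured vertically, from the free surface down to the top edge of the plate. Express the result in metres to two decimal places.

γ = ρg = 789 × 9.81 / 1000 = 7.74009 kN/m³.
A = 3.91 × 3.63 = 14.1933 m².
From F = γ·h_c·A, the centroid depth is h_c = 968/(7.74009 × 14.1933) = 8.81142 m.
The centroid lies 3.63/2 = 1.815 m below the top edge, so the top edge sits at h_top = 8.81142 − 1.815 = 6.99642 m below the surface.

d_top ≈ 7.00 m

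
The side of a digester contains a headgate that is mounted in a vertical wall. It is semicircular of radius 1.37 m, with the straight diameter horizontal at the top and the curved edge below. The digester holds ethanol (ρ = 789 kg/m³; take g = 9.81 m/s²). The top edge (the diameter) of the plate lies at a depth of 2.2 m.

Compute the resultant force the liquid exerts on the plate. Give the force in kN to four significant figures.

F ≈ 63.47 kN

γ = ρg = 789 × 9.81 / 1000 = 7.74009 kN/m³.
The centroid of a semicircle lies 4r/(3π) = 0.581446 m from the diameter, here below the top edge, so the centroid depth is h_c = 2.2 + 0.581446 = 2.78145 m.
A = πr²/2 = π × 1.37²/2 = 2.94823 m².
Resultant F = γ·h_c·A = 7.74009 × 2.78145 × 2.94823 = 63.4715 kN.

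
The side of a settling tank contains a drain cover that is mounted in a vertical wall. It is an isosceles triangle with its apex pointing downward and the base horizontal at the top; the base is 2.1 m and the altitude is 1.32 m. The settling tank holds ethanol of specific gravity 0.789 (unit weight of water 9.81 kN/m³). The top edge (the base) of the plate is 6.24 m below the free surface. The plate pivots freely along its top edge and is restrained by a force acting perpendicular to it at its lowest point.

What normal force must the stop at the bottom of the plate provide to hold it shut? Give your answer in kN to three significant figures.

P ≈ 24.7 kN

γ = 0.789 × 9.81 = 7.74009 kN/m³.
With the apex down, the centroid sits h/3 = 1.32/3 = 0.44 m below the base (the top edge), so the centroid depth is h_c = 6.24 + 0.44 = 6.68 m.
A = ½ × 2.1 × 1.32 = 1.386 m².
Resultant F = γ·h_c·A = 7.74009 × 6.68 × 1.386 = 71.6615 kN.
I_c = b·h³/36 = 2.1 × 1.32³/36 = 0.134165 m⁴.
Centre of pressure: y_p = y_c + I_c/(y_c·A) = 6.68 + 0.134165/(6.68 × 1.386) = 6.68 + 0.014491 = 6.69449 m along the plane.
The resultant acts 0.44 + 0.014491 = 0.454491 m (along the plate) below the hinge at the top edge, so the moment about the hinge is M = F × 0.454491 = 71.6615 × 0.454491 = 32.5695 kN·m.
A normal force at the bottom, 1.32 m from the hinge, must supply this moment: P = 32.5695/1.32 = 24.6739 kN.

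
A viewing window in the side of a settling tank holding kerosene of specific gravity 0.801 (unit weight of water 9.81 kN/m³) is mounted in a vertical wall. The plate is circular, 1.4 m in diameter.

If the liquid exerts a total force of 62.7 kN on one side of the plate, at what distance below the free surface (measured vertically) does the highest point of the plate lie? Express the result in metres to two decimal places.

d_top ≈ 4.48 m

γ = 0.801 × 9.81 = 7.85781 kN/m³.
A = π(0.7)² = 1.53938 m².
From F = γ·h_c·A, the centroid depth is h_c = 62.7/(7.85781 × 1.53938) = 5.18347 m.
The centroid is at the centre, 0.7 m below the top of the plate, so the highest point sits at h_top = 5.18347 − 0.7 = 4.48347 m below the surface.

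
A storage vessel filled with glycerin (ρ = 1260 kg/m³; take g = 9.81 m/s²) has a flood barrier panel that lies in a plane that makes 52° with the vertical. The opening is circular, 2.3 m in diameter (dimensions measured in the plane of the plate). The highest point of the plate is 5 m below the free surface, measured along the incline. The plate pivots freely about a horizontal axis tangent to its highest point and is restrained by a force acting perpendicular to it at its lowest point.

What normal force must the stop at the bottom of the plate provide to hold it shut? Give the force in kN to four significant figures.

γ = ρg = 1260 × 9.81 / 1000 = 12.3606 kN/m³.
The plate makes 52° with the vertical, i.e. θ = 90° − 52° = 38° to the horizontal. Measuring y along the incline from the free-surface line, vertical depth h = y·sinθ with sinθ = 0.615661.
The centroid is at the centre, 1.15 m below the top of the plate, so y_c = 5 + 1.15 = 6.15 m and h_c = 6.15 × 0.615661 = 3.78632 m.
A = π(1.15)² = 4.15476 m².
Resultant F = γ·h_c·A = 12.3606 × 3.78632 × 4.15476 = 194.448 kN.
I_c = πr⁴/4 = π × 1.15⁴/4 = 1.37367 m⁴.
Centre of pressure: y_p = y_c + I_c/(y_c·A) = 6.15 + 1.37367/(6.15 × 4.15476) = 6.15 + 0.0537603 = 6.20376 m along the plane.
The resultant acts 1.15 + 0.0537603 = 1.20376 m (along the plate) below the hinge at the top edge, so the moment about the hinge is M = F × 1.20376 = 194.448 × 1.20376 = 234.069 kN·m.
A normal force at the bottom, 2.3 m from the hinge, must supply this moment: P = 234.069/2.3 = 101.769 kN.

P ≈ 101.8 kN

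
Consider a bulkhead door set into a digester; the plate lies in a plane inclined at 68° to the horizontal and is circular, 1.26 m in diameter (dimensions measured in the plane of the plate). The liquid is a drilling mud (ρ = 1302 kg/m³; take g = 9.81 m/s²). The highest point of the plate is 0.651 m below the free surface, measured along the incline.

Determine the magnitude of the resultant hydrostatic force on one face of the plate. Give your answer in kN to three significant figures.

γ = ρg = 1302 × 9.81 / 1000 = 12.77262 kN/m³.
Let θ = 68° be the plate's angle to the horizontal; measure y along the incline from where the plane meets the free surface. Vertical depth h = y·sinθ with sinθ = 0.927184.
The centroid is at the centre, 0.63 m below the top of the plate, so y_c = 0.651 + 0.63 = 1.281 m and h_c = 1.281 × 0.927184 = 1.18772 m.
A = π(0.63)² = 1.2469 m².
Resultant F = γ·h_c·A = 12.77262 × 1.18772 × 1.2469 = 18.9158 kN.

F ≈ 18.9 kN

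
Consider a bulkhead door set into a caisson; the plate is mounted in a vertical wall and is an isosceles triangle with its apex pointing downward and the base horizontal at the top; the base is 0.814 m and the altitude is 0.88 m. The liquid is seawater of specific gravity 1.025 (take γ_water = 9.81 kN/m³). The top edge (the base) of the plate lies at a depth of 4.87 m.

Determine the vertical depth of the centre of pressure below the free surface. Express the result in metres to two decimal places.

γ = 1.025 × 9.81 = 10.05525 kN/m³.
With the apex down, the centroid sits h/3 = 0.88/3 = 0.293333 m below the base (the top edge), so the centroid depth is h_c = 4.87 + 0.293333 = 5.16333 m.
A = ½ × 0.814 × 0.88 = 0.35816 m².
Resultant F = γ·h_c·A = 10.05525 × 5.16333 × 0.35816 = 18.5952 kN.
I_c = b·h³/36 = 0.814 × 0.88³/36 = 0.0154088 m⁴.
Centre of pressure: y_p = y_c + I_c/(y_c·A) = 5.16333 + 0.0154088/(5.16333 × 0.35816) = 5.16333 + 0.00833224 = 5.17166 m along the plane.

h_p = 5.17 m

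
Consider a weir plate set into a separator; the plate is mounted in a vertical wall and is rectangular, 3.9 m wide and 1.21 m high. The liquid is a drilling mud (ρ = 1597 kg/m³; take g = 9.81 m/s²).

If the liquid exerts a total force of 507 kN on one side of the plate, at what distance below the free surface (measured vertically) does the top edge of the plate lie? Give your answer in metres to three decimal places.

γ = ρg = 1597 × 9.81 / 1000 = 15.66657 kN/m³.
A = 3.9 × 1.21 = 4.719 m².
From F = γ·h_c·A, the centroid depth is h_c = 507/(15.66657 × 4.719) = 6.85779 m.
The centroid lies 1.21/2 = 0.605 m below the top edge, so the top edge sits at h_top = 6.85779 − 0.605 = 6.25279 m below the surface.

d_top ≈ 6.253 m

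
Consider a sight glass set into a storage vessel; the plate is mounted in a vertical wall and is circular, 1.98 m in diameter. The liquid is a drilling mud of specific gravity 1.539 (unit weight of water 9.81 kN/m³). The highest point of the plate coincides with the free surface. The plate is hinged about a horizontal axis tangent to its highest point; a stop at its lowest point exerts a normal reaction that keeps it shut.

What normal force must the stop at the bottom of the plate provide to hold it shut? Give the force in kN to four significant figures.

γ = 1.539 × 9.81 = 15.09759 kN/m³.
The centroid is at the centre, 0.99 m below the top of the plate, so the centroid depth is h_c = 0.99 m.
A = π(0.99)² = 3.07907 m².
Resultant F = γ·h_c·A = 15.09759 × 0.99 × 3.07907 = 46.0217 kN.
I_c = πr⁴/4 = π × 0.99⁴/4 = 0.75445 m⁴.
Centre of pressure: y_p = y_c + I_c/(y_c·A) = 0.99 + 0.75445/(0.99 × 3.07907) = 0.99 + 0.2475 = 1.2375 m along the plane.
The resultant acts 0.99 + 0.2475 = 1.2375 m (along the plate) below the hinge at the top edge, so the moment about the hinge is M = F × 1.2375 = 46.0217 × 1.2375 = 56.9519 kN·m.
A normal force at the bottom, 1.98 m from the hinge, must supply this moment: P = 56.9519/1.98 = 28.7636 kN.

P ≈ 28.76 kN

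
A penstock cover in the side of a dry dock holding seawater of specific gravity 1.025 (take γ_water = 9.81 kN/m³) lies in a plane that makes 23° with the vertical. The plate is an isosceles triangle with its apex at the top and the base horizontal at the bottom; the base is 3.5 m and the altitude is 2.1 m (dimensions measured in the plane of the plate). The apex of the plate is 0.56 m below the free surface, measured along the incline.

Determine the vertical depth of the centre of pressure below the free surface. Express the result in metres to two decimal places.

γ = 1.025 × 9.81 = 10.05525 kN/m³.
The plate makes 23° with the vertical, i.e. θ = 90° − 23° = 67° to the horizontal. Measuring y along the incline from the free-surface line, vertical depth h = y·sinθ with sinθ = 0.920505.
With the apex up, the centroid sits 2h/3 = 2 × 2.1/3 = 1.4 m below the apex, so y_c = 0.56 + 1.4 = 1.96 m and h_c = 1.96 × 0.920505 = 1.80419 m.
A = ½ × 3.5 × 2.1 = 3.675 m².
Resultant F = γ·h_c·A = 10.05525 × 1.80419 × 3.675 = 66.6703 kN.
I_c = b·h³/36 = 3.5 × 2.1³/36 = 0.900375 m⁴.
Centre of pressure: y_p = y_c + I_c/(y_c·A) = 1.96 + 0.900375/(1.96 × 3.675) = 1.96 + 0.125 = 2.085 m along the plane.
Vertically, h_p = y_p·sinθ = 2.085 × 0.920505 = 1.91925 m.

h_p = 1.92 m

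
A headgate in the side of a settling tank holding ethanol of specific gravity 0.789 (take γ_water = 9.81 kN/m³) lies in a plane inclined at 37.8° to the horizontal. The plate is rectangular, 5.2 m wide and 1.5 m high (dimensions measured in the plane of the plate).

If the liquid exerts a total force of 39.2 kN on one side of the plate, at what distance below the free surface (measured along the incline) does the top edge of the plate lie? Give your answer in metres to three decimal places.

y_top ≈ 0.309 m

γ = 0.789 × 9.81 = 7.74009 kN/m³.
A = 5.2 × 1.5 = 7.8 m².
From F = γ·h_c·A, the centroid depth is h_c = 39.2/(7.74009 × 7.8) = 0.6493 m.
Let θ = 37.8° be the plate's angle to the horizontal; measure y along the incline from where the plane meets the free surface. Vertical depth h = y·sinθ with sinθ = 0.612907.
Along the incline, y_c = h_c/sinθ = 0.6493/0.612907 = 1.05938 m.
The centroid lies 1.5/2 = 0.75 m below the top edge, so the top edge sits at y_top = 1.05938 − 0.75 = 0.30938 m along the incline.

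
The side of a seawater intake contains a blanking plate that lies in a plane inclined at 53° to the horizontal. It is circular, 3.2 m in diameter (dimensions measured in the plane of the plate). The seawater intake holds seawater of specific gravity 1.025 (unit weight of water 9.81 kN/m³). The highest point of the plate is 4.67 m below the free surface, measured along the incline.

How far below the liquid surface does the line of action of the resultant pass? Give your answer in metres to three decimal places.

γ = 1.025 × 9.81 = 10.05525 kN/m³.
Let θ = 53° be the plate's angle to the horizontal; measure y along the incline from where the plane meets the free surface. Vertical depth h = y·sinθ with sinθ = 0.798636.
The centroid is at the centre, 1.6 m below the top of the plate, so y_c = 4.67 + 1.6 = 6.27 m and h_c = 6.27 × 0.798636 = 5.00745 m.
A = π(1.6)² = 8.04248 m².
Resultant F = γ·h_c·A = 10.05525 × 5.00745 × 8.04248 = 404.948 kN.
I_c = πr⁴/4 = π × 1.6⁴/4 = 5.14719 m⁴.
Centre of pressure: y_p = y_c + I_c/(y_c·A) = 6.27 + 5.14719/(6.27 × 8.04248) = 6.27 + 0.102073 = 6.37207 m along the plane.
Vertically, h_p = y_p·sinθ = 6.37207 × 0.798636 = 5.08896 m.

h_p = 5.089 m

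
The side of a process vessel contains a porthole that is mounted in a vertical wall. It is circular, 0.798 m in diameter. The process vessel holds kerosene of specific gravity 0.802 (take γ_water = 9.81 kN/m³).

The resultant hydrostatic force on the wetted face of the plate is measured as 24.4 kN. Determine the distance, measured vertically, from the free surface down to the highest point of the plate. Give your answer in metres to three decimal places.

d_top ≈ 5.802 m

γ = 0.802 × 9.81 = 7.86762 kN/m³.
A = π(0.399)² = 0.500145 m².
From F = γ·h_c·A, the centroid depth is h_c = 24.4/(7.86762 × 0.500145) = 6.20084 m.
The centroid is at the centre, 0.399 m below the top of the plate, so the highest point sits at h_top = 6.20084 − 0.399 = 5.80184 m below the surface.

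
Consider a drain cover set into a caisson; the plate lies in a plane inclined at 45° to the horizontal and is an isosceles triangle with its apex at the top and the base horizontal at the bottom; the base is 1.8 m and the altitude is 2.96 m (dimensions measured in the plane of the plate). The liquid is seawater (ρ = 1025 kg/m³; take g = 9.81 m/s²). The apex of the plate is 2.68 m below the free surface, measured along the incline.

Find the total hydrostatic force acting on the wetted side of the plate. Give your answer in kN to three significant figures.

F ≈ 88.1 kN

γ = ρg = 1025 × 9.81 / 1000 = 10.05525 kN/m³.
Let θ = 45° be the plate's angle to the horizontal; measure y along the incline from where the plane meets the free surface. Vertical depth h = y·sinθ with sinθ = 0.707107.
With the apex up, the centroid sits 2h/3 = 2 × 2.96/3 = 1.97333 m below the apex, so y_c = 2.68 + 1.97333 = 4.65333 m and h_c = 4.65333 × 0.707107 = 3.2904 m.
A = ½ × 1.8 × 2.96 = 2.664 m².
Resultant F = γ·h_c·A = 10.05525 × 3.2904 × 2.664 = 88.1406 kN.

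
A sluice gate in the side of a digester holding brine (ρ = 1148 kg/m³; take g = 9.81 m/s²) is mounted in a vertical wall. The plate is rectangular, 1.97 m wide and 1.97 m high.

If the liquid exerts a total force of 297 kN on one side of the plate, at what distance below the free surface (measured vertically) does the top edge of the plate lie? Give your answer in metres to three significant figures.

γ = ρg = 1148 × 9.81 / 1000 = 11.26188 kN/m³.
A = 1.97 × 1.97 = 3.8809 m².
From F = γ·h_c·A, the centroid depth is h_c = 297/(11.26188 × 3.8809) = 6.79537 m.
The centroid lies 1.97/2 = 0.985 m below the top edge, so the top edge sits at h_top = 6.79537 − 0.985 = 5.81037 m below the surface.

d_top ≈ 5.81 m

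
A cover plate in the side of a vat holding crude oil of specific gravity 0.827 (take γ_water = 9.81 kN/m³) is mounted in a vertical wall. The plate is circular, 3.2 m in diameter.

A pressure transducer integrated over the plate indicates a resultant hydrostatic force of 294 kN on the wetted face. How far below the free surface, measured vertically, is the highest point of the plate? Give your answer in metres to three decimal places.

γ = 0.827 × 9.81 = 8.11287 kN/m³.
A = π(1.6)² = 8.04248 m².
From F = γ·h_c·A, the centroid depth is h_c = 294/(8.11287 × 8.04248) = 4.50591 m.
The centroid is at the centre, 1.6 m below the top of the plate, so the highest point sits at h_top = 4.50591 − 1.6 = 2.90591 m below the surface.

d_top ≈ 2.906 m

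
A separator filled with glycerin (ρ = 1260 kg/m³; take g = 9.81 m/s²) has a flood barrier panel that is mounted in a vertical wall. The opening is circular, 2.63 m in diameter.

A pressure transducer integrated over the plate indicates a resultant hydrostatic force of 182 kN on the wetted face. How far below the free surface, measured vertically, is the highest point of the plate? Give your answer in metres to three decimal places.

d_top ≈ 1.395 m

γ = ρg = 1260 × 9.81 / 1000 = 12.3606 kN/m³.
A = π(1.315)² = 5.43252 m².
From F = γ·h_c·A, the centroid depth is h_c = 182/(12.3606 × 5.43252) = 2.71038 m.
The centroid is at the centre, 1.315 m below the top of the plate, so the highest point sits at h_top = 2.71038 − 1.315 = 1.39538 m below the surface.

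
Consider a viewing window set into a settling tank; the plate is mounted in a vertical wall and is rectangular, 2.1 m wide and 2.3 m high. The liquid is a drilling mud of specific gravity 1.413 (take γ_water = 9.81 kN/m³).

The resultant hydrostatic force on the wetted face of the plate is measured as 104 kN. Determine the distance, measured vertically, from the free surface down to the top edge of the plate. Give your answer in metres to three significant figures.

γ = 1.413 × 9.81 = 13.86153 kN/m³.
A = 2.1 × 2.3 = 4.83 m².
From F = γ·h_c·A, the centroid depth is h_c = 104/(13.86153 × 4.83) = 1.55337 m.
The centroid lies 2.3/2 = 1.15 m below the top edge, so the top edge sits at h_top = 1.55337 − 1.15 = 0.40337 m below the surface.

d_top ≈ 0.403 m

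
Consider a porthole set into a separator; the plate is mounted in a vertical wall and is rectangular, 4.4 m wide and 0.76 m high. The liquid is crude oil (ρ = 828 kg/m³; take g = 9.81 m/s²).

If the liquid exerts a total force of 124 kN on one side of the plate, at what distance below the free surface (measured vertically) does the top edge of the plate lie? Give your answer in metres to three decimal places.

γ = ρg = 828 × 9.81 / 1000 = 8.12268 kN/m³.
A = 4.4 × 0.76 = 3.344 m².
From F = γ·h_c·A, the centroid depth is h_c = 124/(8.12268 × 3.344) = 4.56516 m.
The centroid lies 0.76/2 = 0.38 m below the top edge, so the top edge sits at h_top = 4.56516 − 0.38 = 4.18516 m below the surface.

d_top ≈ 4.185 m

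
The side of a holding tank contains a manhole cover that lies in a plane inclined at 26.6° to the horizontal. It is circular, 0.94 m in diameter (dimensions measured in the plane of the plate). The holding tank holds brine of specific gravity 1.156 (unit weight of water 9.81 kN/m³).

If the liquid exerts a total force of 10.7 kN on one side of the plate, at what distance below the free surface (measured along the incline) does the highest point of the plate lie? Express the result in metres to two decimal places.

y_top ≈ 2.57 m

γ = 1.156 × 9.81 = 11.34036 kN/m³.
A = π(0.47)² = 0.693978 m².
From F = γ·h_c·A, the centroid depth is h_c = 10.7/(11.34036 × 0.693978) = 1.3596 m.
Let θ = 26.6° be the plate's angle to the horizontal; measure y along the incline from where the plane meets the free surface. Vertical depth h = y·sinθ with sinθ = 0.447759.
Along the incline, y_c = h_c/sinθ = 1.3596/0.447759 = 3.03645 m.
The centroid is at the centre, 0.47 m below the top of the plate, so the highest point sits at y_top = 3.03645 − 0.47 = 2.56645 m along the incline.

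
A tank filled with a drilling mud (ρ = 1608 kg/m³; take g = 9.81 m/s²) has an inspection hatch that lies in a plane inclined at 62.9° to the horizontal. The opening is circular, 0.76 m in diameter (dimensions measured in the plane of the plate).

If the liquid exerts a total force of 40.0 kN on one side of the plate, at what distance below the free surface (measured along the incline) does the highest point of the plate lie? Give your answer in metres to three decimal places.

γ = ρg = 1608 × 9.81 / 1000 = 15.77448 kN/m³.
A = π(0.38)² = 0.453646 m².
From F = γ·h_c·A, the centroid depth is h_c = 40.0/(15.77448 × 0.453646) = 5.58969 m.
Let θ = 62.9° be the plate's angle to the horizontal; measure y along the incline from where the plane meets the free surface. Vertical depth h = y·sinθ with sinθ = 0.890213.
Along the incline, y_c = h_c/sinθ = 5.58969/0.890213 = 6.27905 m.
The centroid is at the centre, 0.38 m below the top of the plate, so the highest point sits at y_top = 6.27905 − 0.38 = 5.89905 m along the incline.

y_top ≈ 5.899 m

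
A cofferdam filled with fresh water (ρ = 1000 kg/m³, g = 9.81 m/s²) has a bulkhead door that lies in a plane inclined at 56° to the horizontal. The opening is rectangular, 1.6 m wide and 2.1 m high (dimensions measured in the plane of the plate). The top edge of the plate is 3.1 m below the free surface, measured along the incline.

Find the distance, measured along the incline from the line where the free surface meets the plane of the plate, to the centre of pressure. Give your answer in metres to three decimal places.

γ = ρg = 1000 × 9.81 = 9810 N/m³ = 9.81 kN/m³.
Let θ = 56° be the plate's angle to the horizontal; measure y along the incline from where the plane meets the free surface. Vertical depth h = y·sinθ with sinθ = 0.829038.
The centroid lies 2.1/2 = 1.05 m below the top edge, so y_c = 3.1 + 1.05 = 4.15 m and h_c = 4.15 × 0.829038 = 3.44051 m.
A = 1.6 × 2.1 = 3.36 m².
Resultant F = γ·h_c·A = 9.81 × 3.44051 × 3.36 = 113.405 kN.
I_c = b·h³/12 = 1.6 × 2.1³/12 = 1.2348 m⁴.
Centre of pressure: y_p = y_c + I_c/(y_c·A) = 4.15 + 1.2348/(4.15 × 3.36) = 4.15 + 0.0885542 = 4.23855 m along the plane.

y_p = 4.239 m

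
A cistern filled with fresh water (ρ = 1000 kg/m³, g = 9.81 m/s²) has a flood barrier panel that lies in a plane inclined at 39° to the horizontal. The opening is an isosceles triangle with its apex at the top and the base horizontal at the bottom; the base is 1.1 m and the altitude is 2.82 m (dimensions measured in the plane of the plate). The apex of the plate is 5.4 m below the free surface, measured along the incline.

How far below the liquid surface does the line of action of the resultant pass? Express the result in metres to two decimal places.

h_p = 4.62 m

γ = ρg = 1000 × 9.81 = 9810 N/m³ = 9.81 kN/m³.
Let θ = 39° be the plate's angle to the horizontal; measure y along the incline from where the plane meets the free surface. Vertical depth h = y·sinθ with sinθ = 0.629320.
With the apex up, the centroid sits 2h/3 = 2 × 2.82/3 = 1.88 m below the apex, so y_c = 5.4 + 1.88 = 7.28 m and h_c = 7.28 × 0.629320 = 4.58145 m.
A = ½ × 1.1 × 2.82 = 1.551 m².
Resultant F = γ·h_c·A = 9.81 × 4.58145 × 1.551 = 69.7082 kN.
I_c = b·h³/36 = 1.1 × 2.82³/36 = 0.685232 m⁴.
Centre of pressure: y_p = y_c + I_c/(y_c·A) = 7.28 + 0.685232/(7.28 × 1.551) = 7.28 + 0.0606868 = 7.34069 m along the plane.
Vertically, h_p = y_p·sinθ = 7.34069 × 0.629320 = 4.61964 m.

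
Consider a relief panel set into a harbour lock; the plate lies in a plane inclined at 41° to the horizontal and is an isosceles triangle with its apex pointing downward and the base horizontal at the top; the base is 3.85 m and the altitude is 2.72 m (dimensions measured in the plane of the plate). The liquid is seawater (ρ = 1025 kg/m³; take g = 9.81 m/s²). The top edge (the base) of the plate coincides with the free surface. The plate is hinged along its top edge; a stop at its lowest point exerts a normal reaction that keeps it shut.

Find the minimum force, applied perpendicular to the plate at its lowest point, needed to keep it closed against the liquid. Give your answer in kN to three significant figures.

γ = ρg = 1025 × 9.81 / 1000 = 10.05525 kN/m³.
Let θ = 41° be the plate's angle to the horizontal; measure y along the incline from where the plane meets the free surface. Vertical depth h = y·sinθ with sinθ = 0.656059.
With the apex down, the centroid sits h/3 = 2.72/3 = 0.906667 m below the base (the top edge), so y_c = 0.906667 m and h_c = 0.906667 × 0.656059 = 0.594827 m.
A = ½ × 3.85 × 2.72 = 5.236 m².
Resultant F = γ·h_c·A = 10.05525 × 0.594827 × 5.236 = 31.3172 kN.
I_c = b·h³/36 = 3.85 × 2.72³/36 = 2.15211 m⁴.
Centre of pressure: y_p = y_c + I_c/(y_c·A) = 0.906667 + 2.15211/(0.906667 × 5.236) = 0.906667 + 0.453333 = 1.36 m along the plane.
The resultant acts 0.906667 + 0.453333 = 1.36 m (along the plate) below the hinge at the top edge, so the moment about the hinge is M = F × 1.36 = 31.3172 × 1.36 = 42.5914 kN·m.
A normal force at the bottom, 2.72 m from the hinge, must supply this moment: P = 42.5914/2.72 = 15.6586 kN.

P ≈ 15.7 kN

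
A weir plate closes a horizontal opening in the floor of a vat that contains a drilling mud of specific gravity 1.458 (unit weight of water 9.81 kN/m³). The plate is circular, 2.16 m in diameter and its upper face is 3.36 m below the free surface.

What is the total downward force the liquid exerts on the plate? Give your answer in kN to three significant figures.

γ = 1.458 × 9.81 = 14.30298 kN/m³.
The plate is horizontal, so pressure is uniform at p = γ·h = 14.30298 × 3.36 = 48.058 kN/m².
A = π(1.08)² = 3.66435 m².
F = p·A = 48.058 × 3.66435 = 176.101 kN.

F ≈ 176 kN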